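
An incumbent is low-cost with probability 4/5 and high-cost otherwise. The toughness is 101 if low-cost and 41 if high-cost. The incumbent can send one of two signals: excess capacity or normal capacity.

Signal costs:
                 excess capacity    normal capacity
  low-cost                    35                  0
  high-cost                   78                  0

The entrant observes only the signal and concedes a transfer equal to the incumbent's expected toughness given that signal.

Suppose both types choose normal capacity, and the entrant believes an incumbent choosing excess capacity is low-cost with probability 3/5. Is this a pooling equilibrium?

At the pooled signal (normal capacity) the entrant holds the prior 4/5 and pays 4/5·101 + 1/5·41 = 89. Off-path (excess capacity) belief 3/5 gives 3/5·101 + 2/5·41 = 77.
Low-cost: normal capacity gives 89 − 0 = 89; excess capacity gives 77 − 35 = 42. Stays. ✓
High-cost: normal capacity gives 89 − 0 = 89; excess capacity gives 77 − 78 = -1. Stays. ✓

Yes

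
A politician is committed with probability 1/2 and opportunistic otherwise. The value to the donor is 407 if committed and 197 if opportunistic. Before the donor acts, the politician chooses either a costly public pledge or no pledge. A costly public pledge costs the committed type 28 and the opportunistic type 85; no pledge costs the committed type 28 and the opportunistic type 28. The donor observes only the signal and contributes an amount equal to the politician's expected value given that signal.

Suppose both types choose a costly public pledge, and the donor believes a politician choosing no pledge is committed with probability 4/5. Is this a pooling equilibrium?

At the pooled signal (pledge) the donor holds the prior 1/2 and pays 1/2·407 + 1/2·197 = 302. Off-path (no pledge) belief 4/5 gives 4/5·407 + 1/5·197 = 365.
Committed: pledge gives 302 − 28 = 274; no pledge gives 365 − 28 = 337. Deviates. ✗
Opportunistic: pledge gives 302 − 85 = 217; no pledge gives 365 − 28 = 337. Deviates. ✗

No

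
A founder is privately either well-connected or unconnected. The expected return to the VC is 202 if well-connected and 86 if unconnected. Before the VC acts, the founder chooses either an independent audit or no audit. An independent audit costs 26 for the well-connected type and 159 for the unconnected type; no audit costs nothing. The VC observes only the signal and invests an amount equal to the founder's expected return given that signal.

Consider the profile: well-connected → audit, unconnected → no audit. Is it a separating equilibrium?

Yes

If types separate, audit earns payment 202 and no audit earns 86.
Well-connected: audit gives 202 − 26 = 176; no audit gives 86 − 0 = 86. No deviation. ✓
Unconnected: no audit gives 86 − 0 = 86; audit gives 202 − 159 = 43. No deviation. ✓
Both incentive constraints hold.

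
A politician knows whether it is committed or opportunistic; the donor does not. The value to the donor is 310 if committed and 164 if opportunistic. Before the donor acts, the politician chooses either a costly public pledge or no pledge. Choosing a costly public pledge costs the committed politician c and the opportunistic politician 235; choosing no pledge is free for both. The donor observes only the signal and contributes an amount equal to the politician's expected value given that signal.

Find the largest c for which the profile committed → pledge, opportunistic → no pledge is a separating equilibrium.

146

Under separation: pledge → committed (pays 310); no pledge → opportunistic (pays 164).
Opportunistic: 164 − 0 = 164 ≥ 310 − 235 = 75. Holds regardless of c. ✓
Committed: 310 − c ≥ 164 − 0, so c ≤ 310 − 164 = 146.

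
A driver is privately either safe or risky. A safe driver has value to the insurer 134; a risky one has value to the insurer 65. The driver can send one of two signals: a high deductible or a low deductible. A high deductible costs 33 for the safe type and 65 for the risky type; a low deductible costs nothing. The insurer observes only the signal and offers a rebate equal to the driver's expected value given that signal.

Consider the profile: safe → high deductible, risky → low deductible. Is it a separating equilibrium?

If types separate, high deductible earns payment 134 and low deductible earns 65.
Safe: high deductible gives 134 − 33 = 101; low deductible gives 65 − 0 = 65. No deviation. ✓
Risky: low deductible gives 65 − 0 = 65; high deductible gives 134 − 65 = 69. Would deviate. ✗

No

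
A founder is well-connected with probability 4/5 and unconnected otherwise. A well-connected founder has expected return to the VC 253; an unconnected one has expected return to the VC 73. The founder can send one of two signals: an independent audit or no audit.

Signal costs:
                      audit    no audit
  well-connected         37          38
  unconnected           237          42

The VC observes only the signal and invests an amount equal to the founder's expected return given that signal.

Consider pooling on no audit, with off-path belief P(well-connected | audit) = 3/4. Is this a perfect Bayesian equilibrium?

On the equilibrium path (no audit) the VC holds the prior 4/5 and pays 4/5·253 + 1/5·73 = 217. Off-path (audit) belief 3/4 gives 3/4·253 + 1/4·73 = 208.
Well-connected: no audit gives 217 − 38 = 179; audit gives 208 − 37 = 171. Stays. ✓
Unconnected: no audit gives 217 − 42 = 175; audit gives 208 − 237 = -29. Stays. ✓
Beliefs are Bayes-consistent on-path and both types best-respond.

Yes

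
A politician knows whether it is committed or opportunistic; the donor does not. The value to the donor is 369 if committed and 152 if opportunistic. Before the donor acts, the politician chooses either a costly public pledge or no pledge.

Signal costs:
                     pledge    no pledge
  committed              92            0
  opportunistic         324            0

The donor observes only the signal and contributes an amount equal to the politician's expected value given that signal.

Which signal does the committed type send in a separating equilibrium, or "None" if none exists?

Try committed → pledge, opportunistic → no pledge:
  Under separation the donor infers type exactly: pledge → committed (pays 369), no pledge → opportunistic (pays 152).
  Committed: pledge gives 369 − 92 = 277; no pledge gives 152 − 0 = 152. No deviation. ✓
  Opportunistic: no pledge gives 152 − 0 = 152; pledge gives 369 − 324 = 45. No deviation. ✓
Both hold — the committed type sends pledge.

pledge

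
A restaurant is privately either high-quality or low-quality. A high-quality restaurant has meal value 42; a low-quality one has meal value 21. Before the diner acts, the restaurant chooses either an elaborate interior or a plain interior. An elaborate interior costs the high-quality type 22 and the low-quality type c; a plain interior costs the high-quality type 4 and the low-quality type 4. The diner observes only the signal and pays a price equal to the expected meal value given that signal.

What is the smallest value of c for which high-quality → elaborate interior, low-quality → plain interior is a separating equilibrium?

25

Under separation: elaborate interior → high-quality (pays 42); plain interior → low-quality (pays 21).
High-quality: 42 − 22 = 20 ≥ 21 − 4 = 17. Holds regardless of c. ✓
Low-quality: 21 − 4 ≥ 42 − c, so c ≥ 42 − 17 = 25.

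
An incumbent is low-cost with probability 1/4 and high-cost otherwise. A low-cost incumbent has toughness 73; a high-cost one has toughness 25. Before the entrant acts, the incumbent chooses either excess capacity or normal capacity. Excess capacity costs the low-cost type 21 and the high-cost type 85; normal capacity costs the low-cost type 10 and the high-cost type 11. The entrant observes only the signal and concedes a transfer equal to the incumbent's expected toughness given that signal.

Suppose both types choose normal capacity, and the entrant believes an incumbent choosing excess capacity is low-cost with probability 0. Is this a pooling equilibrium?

At the pooled signal (normal capacity) the entrant holds the prior 1/4 and pays 1/4·73 + 3/4·25 = 37. Off-path (excess capacity) belief 0 gives 0·73 + 1·25 = 25.
Low-cost: normal capacity gives 37 − 10 = 27; excess capacity gives 25 − 21 = 4. Stays. ✓
High-cost: normal capacity gives 37 − 11 = 26; excess capacity gives 25 − 85 = -60. Stays. ✓

Yes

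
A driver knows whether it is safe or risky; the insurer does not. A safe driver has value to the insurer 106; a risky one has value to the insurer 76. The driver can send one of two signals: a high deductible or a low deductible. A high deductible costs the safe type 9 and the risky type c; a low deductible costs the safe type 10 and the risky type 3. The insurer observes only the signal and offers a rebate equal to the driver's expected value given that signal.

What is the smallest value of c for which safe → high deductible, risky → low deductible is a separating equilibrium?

Under separation: high deductible → safe (pays 106); low deductible → risky (pays 76).
Safe: 106 − 9 = 97 ≥ 76 − 10 = 66. Holds regardless of c. ✓
Risky: 76 − 3 ≥ 106 − c, so c ≥ 106 − 73 = 33.

33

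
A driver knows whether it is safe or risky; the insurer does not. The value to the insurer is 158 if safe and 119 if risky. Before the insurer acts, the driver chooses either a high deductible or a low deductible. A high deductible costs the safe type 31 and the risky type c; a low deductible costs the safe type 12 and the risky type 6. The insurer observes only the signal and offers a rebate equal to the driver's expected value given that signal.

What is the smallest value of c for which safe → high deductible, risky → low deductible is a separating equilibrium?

45

Under separation: high deductible → safe (pays 158); low deductible → risky (pays 119).
Safe: 158 − 31 = 127 ≥ 119 − 12 = 107. Holds regardless of c. ✓
Risky: 119 − 6 ≥ 158 − c, so c ≥ 158 − 113 = 45.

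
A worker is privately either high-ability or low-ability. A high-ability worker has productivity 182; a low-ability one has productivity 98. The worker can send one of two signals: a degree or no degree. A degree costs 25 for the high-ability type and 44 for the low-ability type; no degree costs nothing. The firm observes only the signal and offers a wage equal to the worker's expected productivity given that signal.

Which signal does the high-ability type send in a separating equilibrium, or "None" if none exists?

Try high-ability → degree, low-ability → no degree:
  If types separate, degree earns payment 182 and no degree earns 98.
  High-ability: degree gives 182 − 25 = 157; no degree gives 98 − 0 = 98. No deviation. ✓
  Low-ability: no degree gives 98 − 0 = 98; degree gives 182 − 44 = 138. Would deviate. ✗
Try high-ability → no degree, low-ability → degree:
  If types separate, no degree earns payment 182 and degree earns 98.
  High-ability: no degree gives 182 − 0 = 182; degree gives 98 − 25 = 73. No deviation. ✓
  Low-ability: degree gives 98 − 44 = 54; no degree gives 182 − 0 = 182. Would deviate. ✗
Neither assignment is incentive-compatible.

None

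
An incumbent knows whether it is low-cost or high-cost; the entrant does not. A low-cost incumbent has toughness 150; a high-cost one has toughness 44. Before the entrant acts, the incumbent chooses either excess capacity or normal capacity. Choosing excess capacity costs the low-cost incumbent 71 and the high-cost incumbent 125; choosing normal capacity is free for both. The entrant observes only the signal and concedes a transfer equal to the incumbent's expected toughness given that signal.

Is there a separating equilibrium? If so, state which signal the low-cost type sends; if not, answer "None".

excess capacity

Try low-cost → excess capacity, high-cost → normal capacity:
  Under separation the entrant infers type exactly: excess capacity → low-cost (pays 150), normal capacity → high-cost (pays 44).
  Low-cost: excess capacity gives 150 − 71 = 79; normal capacity gives 44 − 0 = 44. No deviation. ✓
  High-cost: normal capacity gives 44 − 0 = 44; excess capacity gives 150 − 125 = 25. No deviation. ✓
Both hold — the low-cost type sends excess capacity.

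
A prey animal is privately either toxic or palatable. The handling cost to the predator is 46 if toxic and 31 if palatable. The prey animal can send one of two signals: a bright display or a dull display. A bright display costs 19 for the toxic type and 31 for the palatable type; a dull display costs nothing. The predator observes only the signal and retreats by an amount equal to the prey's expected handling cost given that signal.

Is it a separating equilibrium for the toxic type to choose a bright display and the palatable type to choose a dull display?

If types separate, bright display earns payment 46 and dull display earns 31.
Toxic: bright display gives 46 − 19 = 27; dull display gives 31 − 0 = 31. Would deviate. ✗
Palatable: dull display gives 31 − 0 = 31; bright display gives 46 − 31 = 15. No deviation. ✓

No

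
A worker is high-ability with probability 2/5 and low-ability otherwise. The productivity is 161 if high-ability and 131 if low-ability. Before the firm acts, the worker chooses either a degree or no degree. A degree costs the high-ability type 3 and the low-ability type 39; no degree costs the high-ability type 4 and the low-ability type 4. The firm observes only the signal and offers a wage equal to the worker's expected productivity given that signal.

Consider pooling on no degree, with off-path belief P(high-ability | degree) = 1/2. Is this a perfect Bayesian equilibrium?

No

On the equilibrium path (no degree) the firm holds the prior 2/5 and pays 2/5·161 + 3/5·131 = 143. Off-path (degree) belief 1/2 gives 1/2·161 + 1/2·131 = 146.
High-ability: no degree gives 143 − 4 = 139; degree gives 146 − 3 = 143. Deviates. ✗
Low-ability: no degree gives 143 − 4 = 139; degree gives 146 − 39 = 107. Stays. ✓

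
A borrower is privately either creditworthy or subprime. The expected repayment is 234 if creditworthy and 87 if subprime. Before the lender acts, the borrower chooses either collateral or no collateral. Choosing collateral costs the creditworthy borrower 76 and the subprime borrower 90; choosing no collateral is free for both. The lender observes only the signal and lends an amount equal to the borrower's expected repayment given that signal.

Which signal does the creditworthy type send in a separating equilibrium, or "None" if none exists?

None

Try creditworthy → collateral, subprime → no collateral:
  Under separation the lender infers type exactly: collateral → creditworthy (pays 234), no collateral → subprime (pays 87).
  Creditworthy: collateral gives 234 − 76 = 158; no collateral gives 87 − 0 = 87. No deviation. ✓
  Subprime: no collateral gives 87 − 0 = 87; collateral gives 234 − 90 = 144. Would deviate. ✗
Try creditworthy → no collateral, subprime → collateral:
  Under separation the lender infers type exactly: no collateral → creditworthy (pays 234), collateral → subprime (pays 87).
  Creditworthy: no collateral gives 234 − 0 = 234; collateral gives 87 − 76 = 11. No deviation. ✓
  Subprime: collateral gives 87 − 90 = -3; no collateral gives 234 − 0 = 234. Would deviate. ✗
Neither assignment is incentive-compatible.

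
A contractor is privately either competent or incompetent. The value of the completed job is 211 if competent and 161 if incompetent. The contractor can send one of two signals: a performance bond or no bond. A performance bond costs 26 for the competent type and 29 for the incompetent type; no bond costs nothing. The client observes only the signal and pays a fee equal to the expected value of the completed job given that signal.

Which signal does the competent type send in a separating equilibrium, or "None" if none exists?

None

Try competent → bond, incompetent → no bond:
  If types separate, bond earns payment 211 and no bond earns 161.
  Competent: bond gives 211 − 26 = 185; no bond gives 161 − 0 = 161. No deviation. ✓
  Incompetent: no bond gives 161 − 0 = 161; bond gives 211 − 29 = 182. Would deviate. ✗
Try competent → no bond, incompetent → bond:
  If types separate, no bond earns payment 211 and bond earns 161.
  Competent: no bond gives 211 − 0 = 211; bond gives 161 − 26 = 135. No deviation. ✓
  Incompetent: bond gives 161 − 29 = 132; no bond gives 211 − 0 = 211. Would deviate. ✗
Neither assignment is incentive-compatible.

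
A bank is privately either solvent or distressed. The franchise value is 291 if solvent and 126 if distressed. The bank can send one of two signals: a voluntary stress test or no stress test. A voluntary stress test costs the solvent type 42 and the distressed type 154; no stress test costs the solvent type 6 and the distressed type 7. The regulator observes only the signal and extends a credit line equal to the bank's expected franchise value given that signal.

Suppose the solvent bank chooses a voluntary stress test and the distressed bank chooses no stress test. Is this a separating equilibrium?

Under separation the regulator infers type exactly: stress test → solvent (pays 291), no stress test → distressed (pays 126).
Solvent: stress test gives 291 − 42 = 249; no stress test gives 126 − 6 = 120. No deviation. ✓
Distressed: no stress test gives 126 − 7 = 119; stress test gives 291 − 154 = 137. Would deviate. ✗

No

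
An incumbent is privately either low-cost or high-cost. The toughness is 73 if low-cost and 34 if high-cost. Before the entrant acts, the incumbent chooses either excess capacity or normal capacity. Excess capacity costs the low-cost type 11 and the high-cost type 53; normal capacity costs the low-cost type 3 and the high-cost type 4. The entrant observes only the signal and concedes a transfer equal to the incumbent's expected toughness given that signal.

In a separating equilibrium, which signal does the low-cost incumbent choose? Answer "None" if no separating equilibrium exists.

excess capacity

Try low-cost → excess capacity, high-cost → normal capacity:
  If types separate, excess capacity earns payment 73 and normal capacity earns 34.
  Low-cost: excess capacity gives 73 − 11 = 62; normal capacity gives 34 − 3 = 31. No deviation. ✓
  High-cost: normal capacity gives 34 − 4 = 30; excess capacity gives 73 − 53 = 20. No deviation. ✓
Both hold — the low-cost type sends excess capacity.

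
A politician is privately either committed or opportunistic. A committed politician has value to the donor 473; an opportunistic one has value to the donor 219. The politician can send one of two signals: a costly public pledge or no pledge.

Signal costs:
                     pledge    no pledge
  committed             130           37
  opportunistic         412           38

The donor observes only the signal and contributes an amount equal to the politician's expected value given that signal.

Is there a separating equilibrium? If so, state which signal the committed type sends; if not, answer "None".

Try committed → pledge, opportunistic → no pledge:
  Under separation the donor infers type exactly: pledge → committed (pays 473), no pledge → opportunistic (pays 219).
  Committed: pledge gives 473 − 130 = 343; no pledge gives 219 − 37 = 182. No deviation. ✓
  Opportunistic: no pledge gives 219 − 38 = 181; pledge gives 473 − 412 = 61. No deviation. ✓
Both hold — the committed type sends pledge.

pledge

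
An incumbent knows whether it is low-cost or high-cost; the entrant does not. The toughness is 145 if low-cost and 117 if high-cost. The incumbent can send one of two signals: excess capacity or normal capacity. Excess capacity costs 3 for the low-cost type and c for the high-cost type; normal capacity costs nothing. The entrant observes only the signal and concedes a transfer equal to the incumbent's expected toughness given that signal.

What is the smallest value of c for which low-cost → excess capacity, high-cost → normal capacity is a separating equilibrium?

Under separation: excess capacity → low-cost (pays 145); normal capacity → high-cost (pays 117).
Low-cost: 145 − 3 = 142 ≥ 117 − 0 = 117. Holds regardless of c. ✓
High-cost: 117 − 0 ≥ 145 − c, so c ≥ 145 − 117 = 28.

28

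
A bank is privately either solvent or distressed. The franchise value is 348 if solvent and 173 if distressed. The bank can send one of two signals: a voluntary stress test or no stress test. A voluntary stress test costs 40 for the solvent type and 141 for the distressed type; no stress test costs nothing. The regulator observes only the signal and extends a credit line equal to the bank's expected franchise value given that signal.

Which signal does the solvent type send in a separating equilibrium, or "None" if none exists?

Try solvent → stress test, distressed → no stress test:
  Under separation the regulator infers type exactly: stress test → solvent (pays 348), no stress test → distressed (pays 173).
  Solvent: stress test gives 348 − 40 = 308; no stress test gives 173 − 0 = 173. No deviation. ✓
  Distressed: no stress test gives 173 − 0 = 173; stress test gives 348 − 141 = 207. Would deviate. ✗
Try solvent → no stress test, distressed → stress test:
  Under separation the regulator infers type exactly: no stress test → solvent (pays 348), stress test → distressed (pays 173).
  Solvent: no stress test gives 348 − 0 = 348; stress test gives 173 − 40 = 133. No deviation. ✓
  Distressed: stress test gives 173 − 141 = 32; no stress test gives 348 − 0 = 348. Would deviate. ✗
Neither assignment is incentive-compatible.

None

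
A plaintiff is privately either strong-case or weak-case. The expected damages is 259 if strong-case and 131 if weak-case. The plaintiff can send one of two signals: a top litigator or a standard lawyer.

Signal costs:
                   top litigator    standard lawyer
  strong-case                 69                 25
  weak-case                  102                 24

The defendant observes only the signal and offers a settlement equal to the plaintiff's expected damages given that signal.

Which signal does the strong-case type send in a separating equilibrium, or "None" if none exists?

Try strong-case → top litigator, weak-case → standard lawyer:
  If types separate, top litigator earns payment 259 and standard lawyer earns 131.
  Strong-case: top litigator gives 259 − 69 = 190; standard lawyer gives 131 − 25 = 106. No deviation. ✓
  Weak-case: standard lawyer gives 131 − 24 = 107; top litigator gives 259 − 102 = 157. Would deviate. ✗
Try strong-case → standard lawyer, weak-case → top litigator:
  If types separate, standard lawyer earns payment 259 and top litigator earns 131.
  Strong-case: standard lawyer gives 259 − 25 = 234; top litigator gives 131 − 69 = 62. No deviation. ✓
  Weak-case: top litigator gives 131 − 102 = 29; standard lawyer gives 259 − 24 = 235. Would deviate. ✗
Neither assignment is incentive-compatible.

None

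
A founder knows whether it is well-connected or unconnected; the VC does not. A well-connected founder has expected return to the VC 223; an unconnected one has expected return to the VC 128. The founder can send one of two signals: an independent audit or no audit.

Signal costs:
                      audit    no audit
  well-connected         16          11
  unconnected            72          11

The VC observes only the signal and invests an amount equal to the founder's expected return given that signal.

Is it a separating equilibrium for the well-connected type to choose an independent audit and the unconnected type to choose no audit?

Under separation the VC infers type exactly: audit → well-connected (pays 223), no audit → unconnected (pays 128).
Well-connected: audit gives 223 − 16 = 207; no audit gives 128 − 11 = 117. No deviation. ✓
Unconnected: no audit gives 128 − 11 = 117; audit gives 223 − 72 = 151. Would deviate. ✗

No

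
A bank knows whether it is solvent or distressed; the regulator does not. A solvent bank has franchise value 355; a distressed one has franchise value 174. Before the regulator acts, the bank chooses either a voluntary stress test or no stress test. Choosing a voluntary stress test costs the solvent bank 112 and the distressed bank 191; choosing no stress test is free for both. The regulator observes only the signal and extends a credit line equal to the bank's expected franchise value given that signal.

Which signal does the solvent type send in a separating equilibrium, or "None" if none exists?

Try solvent → stress test, distressed → no stress test:
  Under separation the regulator infers type exactly: stress test → solvent (pays 355), no stress test → distressed (pays 174).
  Solvent: stress test gives 355 − 112 = 243; no stress test gives 174 − 0 = 174. No deviation. ✓
  Distressed: no stress test gives 174 − 0 = 174; stress test gives 355 − 191 = 164. No deviation. ✓
Both hold — the solvent type sends stress test.

stress test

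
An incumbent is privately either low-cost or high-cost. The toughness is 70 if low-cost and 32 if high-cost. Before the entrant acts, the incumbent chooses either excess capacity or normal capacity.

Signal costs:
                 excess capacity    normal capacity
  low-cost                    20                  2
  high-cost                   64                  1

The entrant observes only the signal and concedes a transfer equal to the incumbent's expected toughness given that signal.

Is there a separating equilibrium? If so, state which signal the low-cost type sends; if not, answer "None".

excess capacity

Try low-cost → excess capacity, high-cost → normal capacity:
  If types separate, excess capacity earns payment 70 and normal capacity earns 32.
  Low-cost: excess capacity gives 70 − 20 = 50; normal capacity gives 32 − 2 = 30. No deviation. ✓
  High-cost: normal capacity gives 32 − 1 = 31; excess capacity gives 70 − 64 = 6. No deviation. ✓
Both hold — the low-cost type sends excess capacity.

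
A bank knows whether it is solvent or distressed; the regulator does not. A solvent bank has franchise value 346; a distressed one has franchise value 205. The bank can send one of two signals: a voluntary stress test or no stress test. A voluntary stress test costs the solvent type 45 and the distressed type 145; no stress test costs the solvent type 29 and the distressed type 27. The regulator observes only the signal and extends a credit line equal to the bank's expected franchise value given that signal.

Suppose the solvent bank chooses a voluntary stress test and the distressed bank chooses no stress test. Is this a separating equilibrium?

No

If types separate, stress test earns payment 346 and no stress test earns 205.
Solvent: stress test gives 346 − 45 = 301; no stress test gives 205 − 29 = 176. No deviation. ✓
Distressed: no stress test gives 205 − 27 = 178; stress test gives 346 − 145 = 201. Would deviate. ✗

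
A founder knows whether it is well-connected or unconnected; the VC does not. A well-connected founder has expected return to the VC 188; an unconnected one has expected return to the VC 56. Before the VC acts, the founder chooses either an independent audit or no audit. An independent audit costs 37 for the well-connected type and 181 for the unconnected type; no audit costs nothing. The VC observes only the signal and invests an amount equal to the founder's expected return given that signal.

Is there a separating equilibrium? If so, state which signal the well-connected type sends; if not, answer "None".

Try well-connected → audit, unconnected → no audit:
  If types separate, audit earns payment 188 and no audit earns 56.
  Well-connected: audit gives 188 − 37 = 151; no audit gives 56 − 0 = 56. No deviation. ✓
  Unconnected: no audit gives 56 − 0 = 56; audit gives 188 − 181 = 7. No deviation. ✓
Both hold — the well-connected type sends audit.

audit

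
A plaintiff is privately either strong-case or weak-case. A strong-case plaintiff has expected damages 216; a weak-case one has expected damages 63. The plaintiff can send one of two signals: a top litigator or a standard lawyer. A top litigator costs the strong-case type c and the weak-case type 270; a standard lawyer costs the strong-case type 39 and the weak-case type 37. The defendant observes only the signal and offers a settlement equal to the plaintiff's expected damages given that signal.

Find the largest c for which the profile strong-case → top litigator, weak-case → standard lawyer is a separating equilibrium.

192

Under separation: top litigator → strong-case (pays 216); standard lawyer → weak-case (pays 63).
Weak-case: 63 − 37 = 26 ≥ 216 − 270 = -54. Holds regardless of c. ✓
Strong-case: 216 − c ≥ 63 − 39, so c ≤ 216 − 24 = 192.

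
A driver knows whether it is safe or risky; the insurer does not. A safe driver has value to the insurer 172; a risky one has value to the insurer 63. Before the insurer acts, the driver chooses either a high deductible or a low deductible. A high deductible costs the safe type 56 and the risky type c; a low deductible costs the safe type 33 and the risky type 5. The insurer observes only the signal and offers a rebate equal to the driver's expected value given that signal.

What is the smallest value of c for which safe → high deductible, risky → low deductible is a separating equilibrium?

114

Under separation: high deductible → safe (pays 172); low deductible → risky (pays 63).
Safe: 172 − 56 = 116 ≥ 63 − 33 = 30. Holds regardless of c. ✓
Risky: 63 − 5 ≥ 172 − c, so c ≥ 172 − 58 = 114.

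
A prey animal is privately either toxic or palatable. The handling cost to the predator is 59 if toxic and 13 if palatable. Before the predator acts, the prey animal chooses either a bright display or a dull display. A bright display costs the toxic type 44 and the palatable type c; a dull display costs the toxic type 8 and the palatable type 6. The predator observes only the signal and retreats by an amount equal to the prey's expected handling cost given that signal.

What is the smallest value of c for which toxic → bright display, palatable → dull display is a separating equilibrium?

Under separation: bright display → toxic (pays 59); dull display → palatable (pays 13).
Toxic: 59 − 44 = 15 ≥ 13 − 8 = 5. Holds regardless of c. ✓
Palatable: 13 − 6 ≥ 59 − c, so c ≥ 59 − 7 = 52.

52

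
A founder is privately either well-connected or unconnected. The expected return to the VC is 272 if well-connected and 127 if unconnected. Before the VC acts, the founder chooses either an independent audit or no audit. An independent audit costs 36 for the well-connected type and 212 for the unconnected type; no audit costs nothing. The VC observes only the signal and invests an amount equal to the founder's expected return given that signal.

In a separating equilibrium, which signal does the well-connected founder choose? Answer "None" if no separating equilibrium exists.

audit

Try well-connected → audit, unconnected → no audit:
  Under separation the VC infers type exactly: audit → well-connected (pays 272), no audit → unconnected (pays 127).
  Well-connected: audit gives 272 − 36 = 236; no audit gives 127 − 0 = 127. No deviation. ✓
  Unconnected: no audit gives 127 − 0 = 127; audit gives 272 − 212 = 60. No deviation. ✓
Both hold — the well-connected type sends audit.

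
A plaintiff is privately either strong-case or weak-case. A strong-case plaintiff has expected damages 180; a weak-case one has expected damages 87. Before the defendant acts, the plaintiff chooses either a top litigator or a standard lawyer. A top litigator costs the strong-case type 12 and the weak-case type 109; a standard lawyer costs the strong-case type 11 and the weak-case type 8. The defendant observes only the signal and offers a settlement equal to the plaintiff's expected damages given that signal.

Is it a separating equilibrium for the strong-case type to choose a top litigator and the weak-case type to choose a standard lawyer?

If types separate, top litigator earns payment 180 and standard lawyer earns 87.
Strong-case: top litigator gives 180 − 12 = 168; standard lawyer gives 87 − 11 = 76. No deviation. ✓
Weak-case: standard lawyer gives 87 − 8 = 79; top litigator gives 180 − 109 = 71. No deviation. ✓
Both incentive constraints hold.

Yes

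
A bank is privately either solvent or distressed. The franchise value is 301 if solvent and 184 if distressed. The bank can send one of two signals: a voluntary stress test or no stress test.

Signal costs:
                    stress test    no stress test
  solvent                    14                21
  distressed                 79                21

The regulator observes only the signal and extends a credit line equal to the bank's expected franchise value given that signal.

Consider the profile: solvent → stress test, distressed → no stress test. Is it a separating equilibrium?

If types separate, stress test earns payment 301 and no stress test earns 184.
Solvent: stress test gives 301 − 14 = 287; no stress test gives 184 − 21 = 163. No deviation. ✓
Distressed: no stress test gives 184 − 21 = 163; stress test gives 301 − 79 = 222. Would deviate. ✗

No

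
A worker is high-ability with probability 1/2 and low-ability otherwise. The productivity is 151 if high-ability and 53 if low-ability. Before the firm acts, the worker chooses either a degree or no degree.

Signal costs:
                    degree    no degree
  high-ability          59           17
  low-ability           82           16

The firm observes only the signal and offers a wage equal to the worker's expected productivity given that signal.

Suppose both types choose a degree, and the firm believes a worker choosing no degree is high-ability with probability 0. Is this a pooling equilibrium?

No

At the pooled signal (degree) the firm holds the prior 1/2 and pays 1/2·151 + 1/2·53 = 102. Off-path (no degree) belief 0 gives 0·151 + 1·53 = 53.
High-ability: degree gives 102 − 59 = 43; no degree gives 53 − 17 = 36. Stays. ✓
Low-ability: degree gives 102 − 82 = 20; no degree gives 53 − 16 = 37. Deviates. ✗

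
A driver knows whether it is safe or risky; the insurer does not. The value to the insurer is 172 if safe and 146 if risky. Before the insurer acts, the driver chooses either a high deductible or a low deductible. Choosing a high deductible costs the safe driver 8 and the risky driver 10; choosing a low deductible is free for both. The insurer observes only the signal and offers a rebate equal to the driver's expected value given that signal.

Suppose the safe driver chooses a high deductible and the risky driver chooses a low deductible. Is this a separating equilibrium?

If types separate, high deductible earns payment 172 and low deductible earns 146.
Safe: high deductible gives 172 − 8 = 164; low deductible gives 146 − 0 = 146. No deviation. ✓
Risky: low deductible gives 146 − 0 = 146; high deductible gives 172 − 10 = 162. Would deviate. ✗

No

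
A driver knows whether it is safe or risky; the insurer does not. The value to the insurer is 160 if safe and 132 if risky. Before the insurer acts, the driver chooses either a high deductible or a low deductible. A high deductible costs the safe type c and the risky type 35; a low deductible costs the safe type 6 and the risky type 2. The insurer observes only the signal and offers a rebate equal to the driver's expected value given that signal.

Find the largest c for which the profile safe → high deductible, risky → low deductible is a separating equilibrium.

Under separation: high deductible → safe (pays 160); low deductible → risky (pays 132).
Risky: 132 − 2 = 130 ≥ 160 − 35 = 125. Holds regardless of c. ✓
Safe: 160 − c ≥ 132 − 6, so c ≤ 160 − 126 = 34.

34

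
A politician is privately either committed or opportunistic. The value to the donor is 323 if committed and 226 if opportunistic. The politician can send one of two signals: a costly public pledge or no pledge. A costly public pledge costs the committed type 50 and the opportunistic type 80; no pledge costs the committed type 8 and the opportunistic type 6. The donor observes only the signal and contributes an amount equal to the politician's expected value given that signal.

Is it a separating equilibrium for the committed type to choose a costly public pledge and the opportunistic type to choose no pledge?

If types separate, pledge earns payment 323 and no pledge earns 226.
Committed: pledge gives 323 − 50 = 273; no pledge gives 226 − 8 = 218. No deviation. ✓
Opportunistic: no pledge gives 226 − 6 = 220; pledge gives 323 − 80 = 243. Would deviate. ✗

No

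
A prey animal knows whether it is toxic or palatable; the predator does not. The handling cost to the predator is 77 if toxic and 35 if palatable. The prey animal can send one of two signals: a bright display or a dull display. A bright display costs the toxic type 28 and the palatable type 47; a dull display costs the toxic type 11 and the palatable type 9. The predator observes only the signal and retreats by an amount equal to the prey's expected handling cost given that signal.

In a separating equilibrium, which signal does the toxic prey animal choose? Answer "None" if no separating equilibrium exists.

None

Try toxic → bright display, palatable → dull display:
  If types separate, bright display earns payment 77 and dull display earns 35.
  Toxic: bright display gives 77 − 28 = 49; dull display gives 35 − 11 = 24. No deviation. ✓
  Palatable: dull display gives 35 − 9 = 26; bright display gives 77 − 47 = 30. Would deviate. ✗
Try toxic → dull display, palatable → bright display:
  If types separate, dull display earns payment 77 and bright display earns 35.
  Toxic: dull display gives 77 − 11 = 66; bright display gives 35 − 28 = 7. No deviation. ✓
  Palatable: bright display gives 35 − 47 = -12; dull display gives 77 − 9 = 68. Would deviate. ✗
Neither assignment is incentive-compatible.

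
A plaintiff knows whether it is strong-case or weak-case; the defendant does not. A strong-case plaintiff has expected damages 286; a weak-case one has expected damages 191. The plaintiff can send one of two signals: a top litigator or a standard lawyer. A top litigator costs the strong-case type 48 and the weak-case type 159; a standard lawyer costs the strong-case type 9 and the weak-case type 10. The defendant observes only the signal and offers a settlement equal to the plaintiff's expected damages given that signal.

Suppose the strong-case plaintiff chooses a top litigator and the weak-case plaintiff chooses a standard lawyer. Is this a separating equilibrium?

If types separate, top litigator earns payment 286 and standard lawyer earns 191.
Strong-case: top litigator gives 286 − 48 = 238; standard lawyer gives 191 − 9 = 182. No deviation. ✓
Weak-case: standard lawyer gives 191 − 10 = 181; top litigator gives 286 − 159 = 127. No deviation. ✓
Both incentive constraints hold.

Yes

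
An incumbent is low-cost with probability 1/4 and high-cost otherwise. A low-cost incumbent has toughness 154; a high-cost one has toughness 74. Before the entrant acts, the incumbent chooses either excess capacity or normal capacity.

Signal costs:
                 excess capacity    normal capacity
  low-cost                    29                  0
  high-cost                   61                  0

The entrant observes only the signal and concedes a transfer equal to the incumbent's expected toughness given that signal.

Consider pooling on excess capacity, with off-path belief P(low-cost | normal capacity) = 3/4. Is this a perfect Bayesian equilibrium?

At the pooled signal (excess capacity) the entrant holds the prior 1/4 and pays 1/4·154 + 3/4·74 = 94. Off-path (normal capacity) belief 3/4 gives 3/4·154 + 1/4·74 = 134.
Low-cost: excess capacity gives 94 − 29 = 65; normal capacity gives 134 − 0 = 134. Deviates. ✗
High-cost: excess capacity gives 94 − 61 = 33; normal capacity gives 134 − 0 = 134. Deviates. ✗

No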